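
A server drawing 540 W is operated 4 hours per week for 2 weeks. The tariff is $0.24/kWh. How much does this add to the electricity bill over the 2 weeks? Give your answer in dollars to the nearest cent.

Runtime = 4 h/week × 2 weeks = 8 h
Energy = 0.54 kW × 8 h = 4.32 kWh
Cost = 4.32 kWh × $0.24/kWh = $1.04

$1.04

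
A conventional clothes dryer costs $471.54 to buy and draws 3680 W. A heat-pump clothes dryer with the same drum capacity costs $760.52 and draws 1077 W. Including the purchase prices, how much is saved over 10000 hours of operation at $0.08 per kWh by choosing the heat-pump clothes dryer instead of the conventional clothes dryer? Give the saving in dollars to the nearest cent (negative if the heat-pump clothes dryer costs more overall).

conventional clothes dryer: $471.54 + (3680/1000) kW × 10000 h × $0.08 = $471.54 + $2944 = $3415.54
heat-pump clothes dryer: $760.52 + (1077/1000) kW × 10000 h × $0.08 = $760.52 + $861.6 = $1622.12
Saving = $3415.54 − $1622.12 = $1793.42

$1793.42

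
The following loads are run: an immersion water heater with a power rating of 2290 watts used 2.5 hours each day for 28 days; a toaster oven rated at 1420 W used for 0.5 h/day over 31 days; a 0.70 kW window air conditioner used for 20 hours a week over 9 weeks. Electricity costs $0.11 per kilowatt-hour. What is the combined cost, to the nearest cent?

immersion water heater: Runtime = 2.5 h/day × 28 days = 70 h
immersion water heater: 2.29 kW × 70 h = 160.3 kWh
toaster oven: Runtime = 0.5 h/day × 31 days = 15.5 h
toaster oven: 1.42 kW × 15.5 h = 22.01 kWh
window air conditioner: Runtime = 20 h/week × 9 weeks = 180 h
window air conditioner: 0.7 kW × 180 h = 126 kWh
Total energy = 308.31 kWh
Cost = 308.31 × $0.11 = $33.91

$33.91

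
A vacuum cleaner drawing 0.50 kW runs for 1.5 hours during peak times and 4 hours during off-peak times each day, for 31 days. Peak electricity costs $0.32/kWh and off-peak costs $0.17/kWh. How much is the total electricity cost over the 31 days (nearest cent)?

$17.98

Peak energy = 0.5 kW × 1.5 h × 31 = 23.25 kWh
Off-peak energy = 0.5 kW × 4 h × 31 = 62 kWh
Cost = 23.25 × $0.32 + 62 × $0.17 = $7.44 + $10.54 = $17.98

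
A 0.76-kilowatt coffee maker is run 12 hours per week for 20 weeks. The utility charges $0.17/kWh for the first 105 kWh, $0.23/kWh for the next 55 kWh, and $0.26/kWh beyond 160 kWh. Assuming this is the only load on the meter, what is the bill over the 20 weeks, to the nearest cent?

Runtime = 12 h/week × 20 weeks = 240 h
Energy = 0.76 kW × 240 h = 182.4 kWh
Tier 1 (0–105 kWh): 105 × $0.17 = $17.85
Tier 2 (105–160 kWh): 55 × $0.23 = $12.65
Above 160 kWh: 22.4 × $0.26 = $5.824
Bill = $36.32

$36.32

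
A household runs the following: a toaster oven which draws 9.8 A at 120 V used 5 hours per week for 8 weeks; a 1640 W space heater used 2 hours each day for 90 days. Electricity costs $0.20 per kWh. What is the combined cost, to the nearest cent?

$68.45

toaster oven: Power = 9.8 A × 120 V = 1176 W = 1.176 kW
toaster oven: Runtime = 5 h/week × 8 weeks = 40 h
toaster oven: 1.176 kW × 40 h = 47.04 kWh
space heater: Runtime = 2 h/day × 90 days = 180 h
space heater: 1.64 kW × 180 h = 295.2 kWh
Total energy = 342.24 kWh
Cost = 342.24 × $0.20 = $68.45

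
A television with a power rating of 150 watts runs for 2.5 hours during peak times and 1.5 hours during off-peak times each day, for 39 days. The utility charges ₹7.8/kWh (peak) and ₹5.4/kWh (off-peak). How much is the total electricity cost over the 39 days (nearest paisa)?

Peak energy = 0.15 kW × 2.5 h × 39 = 14.625 kWh
Off-peak energy = 0.15 kW × 1.5 h × 39 = 8.775 kWh
Cost = 14.625 × ₹7.8 + 8.775 × ₹5.4 = ₹114.075 + ₹47.385 = ₹161.46

₹161.46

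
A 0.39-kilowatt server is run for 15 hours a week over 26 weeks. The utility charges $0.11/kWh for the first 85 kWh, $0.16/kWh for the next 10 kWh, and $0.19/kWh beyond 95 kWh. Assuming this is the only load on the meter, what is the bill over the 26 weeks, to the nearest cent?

Runtime = 15 h/week × 26 weeks = 390 h
Energy = 0.39 kW × 390 h = 152.1 kWh
Tier 1 (0–85 kWh): 85 × $0.11 = $9.35
Tier 2 (85–95 kWh): 10 × $0.16 = $1.6
Above 95 kWh: 57.1 × $0.19 = $10.849
Bill = $21.80

$21.80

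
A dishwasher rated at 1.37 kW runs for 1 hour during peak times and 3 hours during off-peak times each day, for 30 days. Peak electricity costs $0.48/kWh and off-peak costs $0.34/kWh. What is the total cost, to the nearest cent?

Peak energy = 1.37 kW × 1 h × 30 = 41.1 kWh
Off-peak energy = 1.37 kW × 3 h × 30 = 123.3 kWh
Cost = 41.1 × $0.48 + 123.3 × $0.34 = $19.728 + $41.922 = $61.65

$61.65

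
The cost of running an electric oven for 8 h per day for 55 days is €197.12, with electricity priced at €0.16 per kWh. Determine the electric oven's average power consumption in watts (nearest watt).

Energy = €197.12 ÷ €0.16/kWh = 1232 kWh
Runtime = 8 h/day × 55 days = 440 h
Power = 1232 kWh ÷ 440 h = 2.8 kW = 2800 W

2800 W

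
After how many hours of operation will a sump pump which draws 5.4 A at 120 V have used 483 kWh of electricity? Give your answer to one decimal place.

Power = 5.4 A × 120 V = 648 W = 0.648 kW
Hours = 483 kWh ÷ 0.648 kW = 745.4 h

745.4 h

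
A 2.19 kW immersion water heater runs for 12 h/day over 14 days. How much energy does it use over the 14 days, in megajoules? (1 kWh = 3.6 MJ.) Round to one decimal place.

1324.5 MJ

Runtime = 12 h/day × 14 days = 168 h
Energy = 2.19 kW × 168 h = 367.92 kWh
= 367.92 × 3.6 MJ = 1324.5 MJ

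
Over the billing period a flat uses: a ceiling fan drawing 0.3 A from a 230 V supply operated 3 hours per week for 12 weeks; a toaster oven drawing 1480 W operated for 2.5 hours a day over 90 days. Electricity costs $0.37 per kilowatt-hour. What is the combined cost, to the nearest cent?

ceiling fan: Power = 0.3 A × 230 V = 69 W = 0.069 kW
ceiling fan: Runtime = 3 h/week × 12 weeks = 36 h
ceiling fan: 0.069 kW × 36 h = 2.484 kWh
toaster oven: Runtime = 2.5 h/day × 90 days = 225 h
toaster oven: 1.48 kW × 225 h = 333 kWh
Total energy = 335.484 kWh
Cost = 335.484 × $0.37 = $124.13

$124.13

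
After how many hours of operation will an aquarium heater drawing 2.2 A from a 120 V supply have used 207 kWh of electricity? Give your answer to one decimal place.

Power = 2.2 A × 120 V = 264 W = 0.264 kW
Hours = 207 kWh ÷ 0.264 kW = 784.1 h

784.1 h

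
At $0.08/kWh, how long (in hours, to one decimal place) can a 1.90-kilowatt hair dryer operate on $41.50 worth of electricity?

Energy available = $41.50 ÷ $0.08/kWh = 518.75 kWh
Hours = 518.75 kWh ÷ 1.9 kW = 273.0 h

273.0 h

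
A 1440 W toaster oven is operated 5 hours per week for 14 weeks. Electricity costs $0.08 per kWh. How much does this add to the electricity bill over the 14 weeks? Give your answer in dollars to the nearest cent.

$8.06

Runtime = 5 h/week × 14 weeks = 70 h
Energy = 1.44 kW × 70 h = 100.8 kWh
Cost = 100.8 kWh × $0.08/kWh = $8.06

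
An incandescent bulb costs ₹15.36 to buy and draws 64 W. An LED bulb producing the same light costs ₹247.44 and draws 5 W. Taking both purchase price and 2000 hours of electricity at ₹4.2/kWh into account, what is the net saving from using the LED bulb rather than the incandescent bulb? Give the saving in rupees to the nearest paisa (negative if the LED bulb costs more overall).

₹263.52

incandescent bulb: ₹15.36 + (64/1000) kW × 2000 h × ₹4.2 = ₹15.36 + ₹537.6 = ₹552.96
LED bulb: ₹247.44 + (5/1000) kW × 2000 h × ₹4.2 = ₹247.44 + ₹42 = ₹289.44
Saving = ₹552.96 − ₹289.44 = ₹263.52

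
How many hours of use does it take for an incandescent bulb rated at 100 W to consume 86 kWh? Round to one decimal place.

Hours = 86 kWh ÷ 0.1 kW = 860.0 h

860.0 h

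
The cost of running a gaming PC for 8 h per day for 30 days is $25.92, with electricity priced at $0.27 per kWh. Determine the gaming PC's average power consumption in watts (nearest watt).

Energy = $25.92 ÷ $0.27/kWh = 96 kWh
Runtime = 8 h/day × 30 days = 240 h
Power = 96 kWh ÷ 240 h = 0.4 kW = 400 W

400 W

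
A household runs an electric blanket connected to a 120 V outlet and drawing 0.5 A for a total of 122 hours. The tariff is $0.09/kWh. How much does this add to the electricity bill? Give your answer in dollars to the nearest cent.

$0.66

Power = 0.5 A × 120 V = 60 W = 0.06 kW
Energy = 0.06 kW × 122 h = 7.32 kWh
Cost = 7.32 kWh × $0.09/kWh = $0.66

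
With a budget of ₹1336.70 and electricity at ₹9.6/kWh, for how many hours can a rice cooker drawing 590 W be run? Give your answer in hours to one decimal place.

236.0 h

Energy available = ₹1336.70 ÷ ₹9.6/kWh = 139.2396 kWh
Hours = 139.2396 kWh ÷ 0.59 kW = 236.0 h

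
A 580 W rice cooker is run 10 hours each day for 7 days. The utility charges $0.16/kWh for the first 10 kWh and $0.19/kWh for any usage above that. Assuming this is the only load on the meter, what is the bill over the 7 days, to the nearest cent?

Runtime = 10 h/day × 7 days = 70 h
Energy = 0.58 kW × 70 h = 40.6 kWh
Tier 1 (0–10 kWh): 10 × $0.16 = $1.6
Above 10 kWh: 30.6 × $0.19 = $5.814
Bill = $7.41

$7.41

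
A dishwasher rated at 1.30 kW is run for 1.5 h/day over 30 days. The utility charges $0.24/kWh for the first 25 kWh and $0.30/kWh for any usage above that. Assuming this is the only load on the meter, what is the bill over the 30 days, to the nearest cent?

Runtime = 1.5 h/day × 30 days = 45 h
Energy = 1.3 kW × 45 h = 58.5 kWh
Tier 1 (0–25 kWh): 25 × $0.24 = $6
Above 25 kWh: 33.5 × $0.30 = $10.05
Bill = $16.05

$16.05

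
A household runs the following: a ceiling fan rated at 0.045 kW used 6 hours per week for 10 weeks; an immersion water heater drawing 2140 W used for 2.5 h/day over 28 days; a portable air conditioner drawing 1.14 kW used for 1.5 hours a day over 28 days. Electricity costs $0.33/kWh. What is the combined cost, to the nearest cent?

$66.13

ceiling fan: Runtime = 6 h/week × 10 weeks = 60 h
ceiling fan: 0.045 kW × 60 h = 2.7 kWh
immersion water heater: Runtime = 2.5 h/day × 28 days = 70 h
immersion water heater: 2.14 kW × 70 h = 149.8 kWh
portable air conditioner: Runtime = 1.5 h/day × 28 days = 42 h
portable air conditioner: 1.14 kW × 42 h = 47.88 kWh
Total energy = 200.38 kWh
Cost = 200.38 × $0.33 = $66.13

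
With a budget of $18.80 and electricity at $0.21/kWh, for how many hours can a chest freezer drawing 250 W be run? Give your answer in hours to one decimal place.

Energy available = $18.80 ÷ $0.21/kWh = 89.5238 kWh
Hours = 89.5238 kWh ÷ 0.25 kW = 358.1 h

358.1 h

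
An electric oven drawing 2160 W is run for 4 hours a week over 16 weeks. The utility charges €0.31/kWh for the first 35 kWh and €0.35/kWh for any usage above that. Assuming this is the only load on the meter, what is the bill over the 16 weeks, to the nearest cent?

Runtime = 4 h/week × 16 weeks = 64 h
Energy = 2.16 kW × 64 h = 138.24 kWh
Tier 1 (0–35 kWh): 35 × €0.31 = €10.85
Above 35 kWh: 103.24 × €0.35 = €36.134
Bill = €46.98

€46.98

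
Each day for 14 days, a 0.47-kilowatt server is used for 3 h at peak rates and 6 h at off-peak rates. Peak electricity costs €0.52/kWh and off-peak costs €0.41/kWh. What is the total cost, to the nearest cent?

€26.45

Peak energy = 0.47 kW × 3 h × 14 = 19.74 kWh
Off-peak energy = 0.47 kW × 6 h × 14 = 39.48 kWh
Cost = 19.74 × €0.52 + 39.48 × €0.41 = €10.2648 + €16.1868 = €26.45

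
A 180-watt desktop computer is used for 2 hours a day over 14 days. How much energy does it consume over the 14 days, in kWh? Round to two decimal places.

5.04 kWh

Runtime = 2 h/day × 14 days = 28 h
Energy = 0.18 kW × 28 h = 5.04 kWh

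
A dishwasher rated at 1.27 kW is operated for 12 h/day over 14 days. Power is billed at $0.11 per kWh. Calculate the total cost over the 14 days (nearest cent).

$23.47

Runtime = 12 h/day × 14 days = 168 h
Energy = 1.27 kW × 168 h = 213.36 kWh
Cost = 213.36 kWh × $0.11/kWh = $23.47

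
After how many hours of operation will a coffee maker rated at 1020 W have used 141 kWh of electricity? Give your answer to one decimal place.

138.2 h

Hours = 141 kWh ÷ 1.02 kW = 138.2 h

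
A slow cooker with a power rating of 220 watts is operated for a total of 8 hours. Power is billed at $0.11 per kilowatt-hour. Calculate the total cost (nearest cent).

$0.19

Energy = 0.22 kW × 8 h = 1.76 kWh
Cost = 1.76 kWh × $0.11/kWh = $0.19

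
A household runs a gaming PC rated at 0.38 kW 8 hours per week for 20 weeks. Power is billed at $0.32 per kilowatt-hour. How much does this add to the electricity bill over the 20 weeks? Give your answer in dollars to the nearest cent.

$19.46

Runtime = 8 h/week × 20 weeks = 160 h
Energy = 0.38 kW × 160 h = 60.8 kWh
Cost = 60.8 kWh × $0.32/kWh = $19.46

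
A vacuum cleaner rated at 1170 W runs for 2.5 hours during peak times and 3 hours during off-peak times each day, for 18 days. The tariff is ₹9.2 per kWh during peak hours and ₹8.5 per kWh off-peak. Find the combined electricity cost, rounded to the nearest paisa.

Peak energy = 1.17 kW × 2.5 h × 18 = 52.65 kWh
Off-peak energy = 1.17 kW × 3 h × 18 = 63.18 kWh
Cost = 52.65 × ₹9.2 + 63.18 × ₹8.5 = ₹484.38 + ₹537.03 = ₹1021.41

₹1021.41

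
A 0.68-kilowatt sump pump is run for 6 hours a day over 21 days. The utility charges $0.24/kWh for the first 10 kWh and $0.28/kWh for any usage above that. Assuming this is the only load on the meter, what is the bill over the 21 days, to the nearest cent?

Runtime = 6 h/day × 21 days = 126 h
Energy = 0.68 kW × 126 h = 85.68 kWh
Tier 1 (0–10 kWh): 10 × $0.24 = $2.4
Above 10 kWh: 75.68 × $0.28 = $21.1904
Bill = $23.59

$23.59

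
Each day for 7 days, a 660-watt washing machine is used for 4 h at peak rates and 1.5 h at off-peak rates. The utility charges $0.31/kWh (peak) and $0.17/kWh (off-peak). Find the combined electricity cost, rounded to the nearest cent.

Peak energy = 0.66 kW × 4 h × 7 = 18.48 kWh
Off-peak energy = 0.66 kW × 1.5 h × 7 = 6.93 kWh
Cost = 18.48 × $0.31 + 6.93 × $0.17 = $5.7288 + $1.1781 = $6.91

$6.91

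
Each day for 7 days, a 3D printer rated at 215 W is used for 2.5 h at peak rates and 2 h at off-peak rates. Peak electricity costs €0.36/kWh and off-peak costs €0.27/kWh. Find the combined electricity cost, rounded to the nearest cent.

Peak energy = 0.215 kW × 2.5 h × 7 = 3.7625 kWh
Off-peak energy = 0.215 kW × 2 h × 7 = 3.01 kWh
Cost = 3.7625 × €0.36 + 3.01 × €0.27 = €1.3545 + €0.8127 = €2.17

€2.17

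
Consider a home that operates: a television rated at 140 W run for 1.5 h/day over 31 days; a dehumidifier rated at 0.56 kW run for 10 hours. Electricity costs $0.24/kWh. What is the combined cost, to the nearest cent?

$2.91

television: Runtime = 1.5 h/day × 31 days = 46.5 h
television: 0.14 kW × 46.5 h = 6.51 kWh
dehumidifier: 0.56 kW × 10 h = 5.6 kWh
Total energy = 12.11 kWh
Cost = 12.11 × $0.24 = $2.91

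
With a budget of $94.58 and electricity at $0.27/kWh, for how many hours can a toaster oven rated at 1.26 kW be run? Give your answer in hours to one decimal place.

Energy available = $94.58 ÷ $0.27/kWh = 350.2963 kWh
Hours = 350.2963 kWh ÷ 1.26 kW = 278.0 h

278.0 h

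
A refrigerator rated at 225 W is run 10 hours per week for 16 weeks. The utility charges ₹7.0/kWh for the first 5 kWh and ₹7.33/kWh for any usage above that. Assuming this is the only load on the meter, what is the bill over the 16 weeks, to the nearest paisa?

Runtime = 10 h/week × 16 weeks = 160 h
Energy = 0.225 kW × 160 h = 36 kWh
Tier 1 (0–5 kWh): 5 × ₹7.0 = ₹35
Above 5 kWh: 31 × ₹7.33 = ₹227.23
Bill = ₹262.23

₹262.23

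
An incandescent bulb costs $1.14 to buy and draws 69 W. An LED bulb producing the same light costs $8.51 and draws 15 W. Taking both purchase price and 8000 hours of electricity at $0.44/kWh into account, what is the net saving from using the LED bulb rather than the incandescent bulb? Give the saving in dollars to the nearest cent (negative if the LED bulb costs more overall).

incandescent bulb: $1.14 + (69/1000) kW × 8000 h × $0.44 = $1.14 + $242.88 = $244.02
LED bulb: $8.51 + (15/1000) kW × 8000 h × $0.44 = $8.51 + $52.8 = $61.31
Saving = $244.02 − $61.31 = $182.71

$182.71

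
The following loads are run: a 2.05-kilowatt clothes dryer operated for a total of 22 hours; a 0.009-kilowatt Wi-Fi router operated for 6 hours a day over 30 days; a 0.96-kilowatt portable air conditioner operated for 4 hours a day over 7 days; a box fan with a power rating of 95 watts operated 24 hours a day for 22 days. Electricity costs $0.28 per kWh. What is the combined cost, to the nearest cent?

$34.65

clothes dryer: 2.05 kW × 22 h = 45.1 kWh
Wi-Fi router: Runtime = 6 h/day × 30 days = 180 h
Wi-Fi router: 0.009 kW × 180 h = 1.62 kWh
portable air conditioner: Runtime = 4 h/day × 7 days = 28 h
portable air conditioner: 0.96 kW × 28 h = 26.88 kWh
box fan: Runtime = 24 h × 22 = 528 h
box fan: 0.095 kW × 528 h = 50.16 kWh
Total energy = 123.76 kWh
Cost = 123.76 × $0.28 = $34.65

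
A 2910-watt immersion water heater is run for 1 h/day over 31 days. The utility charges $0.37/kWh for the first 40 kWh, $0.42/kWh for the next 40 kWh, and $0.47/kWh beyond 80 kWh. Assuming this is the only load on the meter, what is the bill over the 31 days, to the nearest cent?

$36.40

Runtime = 1 h/day × 31 days = 31 h
Energy = 2.91 kW × 31 h = 90.21 kWh
Tier 1 (0–40 kWh): 40 × $0.37 = $14.8
Tier 2 (40–80 kWh): 40 × $0.42 = $16.8
Above 80 kWh: 10.21 × $0.47 = $4.7987
Bill = $36.40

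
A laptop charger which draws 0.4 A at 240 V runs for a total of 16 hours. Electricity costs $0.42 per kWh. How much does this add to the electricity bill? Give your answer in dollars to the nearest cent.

Power = 0.4 A × 240 V = 96 W = 0.096 kW
Energy = 0.096 kW × 16 h = 1.536 kWh
Cost = 1.536 kWh × $0.42/kWh = $0.65

$0.65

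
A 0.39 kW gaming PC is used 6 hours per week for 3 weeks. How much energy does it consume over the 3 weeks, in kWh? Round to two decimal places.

7.02 kWh

Runtime = 6 h/week × 3 weeks = 18 h
Energy = 0.39 kW × 18 h = 7.02 kWh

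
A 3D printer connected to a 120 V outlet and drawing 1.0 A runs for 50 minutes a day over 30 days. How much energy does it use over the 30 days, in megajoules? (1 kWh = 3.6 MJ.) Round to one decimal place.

Power = 1.0 A × 120 V = 120 W = 0.12 kW
Runtime = 50 min × 30 = 1500 min = 25 h
Energy = 0.12 kW × 25 h = 3 kWh
= 3 × 3.6 MJ = 10.8 MJ

10.8 MJ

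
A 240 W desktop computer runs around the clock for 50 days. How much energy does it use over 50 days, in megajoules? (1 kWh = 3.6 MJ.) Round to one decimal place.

1036.8 MJ

Runtime = 24 h × 50 = 1200 h
Energy = 0.24 kW × 1200 h = 288 kWh
= 288 × 3.6 MJ = 1036.8 MJ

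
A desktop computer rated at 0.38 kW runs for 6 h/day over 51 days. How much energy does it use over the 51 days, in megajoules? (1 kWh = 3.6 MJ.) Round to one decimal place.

418.6 MJ

Runtime = 6 h/day × 51 days = 306 h
Energy = 0.38 kW × 306 h = 116.28 kWh
= 116.28 × 3.6 MJ = 418.6 MJ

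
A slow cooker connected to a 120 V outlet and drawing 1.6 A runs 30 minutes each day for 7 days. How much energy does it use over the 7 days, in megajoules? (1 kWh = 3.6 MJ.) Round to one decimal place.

Power = 1.6 A × 120 V = 192 W = 0.192 kW
Runtime = 30 min × 7 = 210 min = 3.5 h
Energy = 0.192 kW × 3.5 h = 0.672 kWh
= 0.672 × 3.6 MJ = 2.4 MJ

2.4 MJ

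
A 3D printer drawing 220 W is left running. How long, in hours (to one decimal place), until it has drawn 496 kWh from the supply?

2254.5 h

Hours = 496 kWh ÷ 0.22 kW = 2254.5 h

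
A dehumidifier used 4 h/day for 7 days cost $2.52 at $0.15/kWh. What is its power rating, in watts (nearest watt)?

Energy = $2.52 ÷ $0.15/kWh = 16.8 kWh
Runtime = 4 h/day × 7 days = 28 h
Power = 16.8 kWh ÷ 28 h = 0.6 kW = 600 W

600 W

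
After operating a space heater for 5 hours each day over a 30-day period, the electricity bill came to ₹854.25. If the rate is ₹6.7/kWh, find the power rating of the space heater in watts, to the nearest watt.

Energy = ₹854.25 ÷ ₹6.7/kWh = 127.5 kWh
Runtime = 5 h/day × 30 days = 150 h
Power = 127.5 kWh ÷ 150 h = 0.85 kW = 850 W

850 W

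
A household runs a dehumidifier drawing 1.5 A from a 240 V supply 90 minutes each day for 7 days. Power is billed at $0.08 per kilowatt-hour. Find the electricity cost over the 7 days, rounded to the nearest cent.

Power = 1.5 A × 240 V = 360 W = 0.36 kW
Runtime = 90 min × 7 = 630 min = 10.5 h
Energy = 0.36 kW × 10.5 h = 3.78 kWh
Cost = 3.78 kWh × $0.08/kWh = $0.30

$0.30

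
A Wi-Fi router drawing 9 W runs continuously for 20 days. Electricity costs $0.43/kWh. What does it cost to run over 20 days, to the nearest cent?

Runtime = 24 h × 20 = 480 h
Energy = 0.009 kW × 480 h = 4.32 kWh
Cost = 4.32 kWh × $0.43/kWh = $1.86

$1.86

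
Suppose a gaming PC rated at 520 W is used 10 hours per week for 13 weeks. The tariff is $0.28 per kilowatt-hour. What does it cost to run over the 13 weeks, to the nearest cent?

Runtime = 10 h/week × 13 weeks = 130 h
Energy = 0.52 kW × 130 h = 67.6 kWh
Cost = 67.6 kWh × $0.28/kWh = $18.93

$18.93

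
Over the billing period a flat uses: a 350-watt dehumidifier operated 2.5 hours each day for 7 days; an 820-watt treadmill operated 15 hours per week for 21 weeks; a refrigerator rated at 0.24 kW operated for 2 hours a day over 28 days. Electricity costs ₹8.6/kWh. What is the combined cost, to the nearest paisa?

₹2389.64

dehumidifier: Runtime = 2.5 h/day × 7 days = 17.5 h
dehumidifier: 0.35 kW × 17.5 h = 6.125 kWh
treadmill: Runtime = 15 h/week × 21 weeks = 315 h
treadmill: 0.82 kW × 315 h = 258.3 kWh
refrigerator: Runtime = 2 h/day × 28 days = 56 h
refrigerator: 0.24 kW × 56 h = 13.44 kWh
Total energy = 277.865 kWh
Cost = 277.865 × ₹8.6 = ₹2389.64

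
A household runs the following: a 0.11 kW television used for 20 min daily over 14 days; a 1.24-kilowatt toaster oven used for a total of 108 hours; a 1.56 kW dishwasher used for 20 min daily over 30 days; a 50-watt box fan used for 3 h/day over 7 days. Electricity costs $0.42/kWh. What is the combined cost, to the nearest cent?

television: Runtime = 20 min × 14 = 280 min = 4.666666… h
television: 0.11 kW × 4.666666… h = 0.513333… kWh
toaster oven: 1.24 kW × 108 h = 133.92 kWh
dishwasher: Runtime = 20 min × 30 = 600 min = 10 h
dishwasher: 1.56 kW × 10 h = 15.6 kWh
box fan: Runtime = 3 h/day × 7 days = 21 h
box fan: 0.05 kW × 21 h = 1.05 kWh
Total energy = 151.083333… kWh
Cost = 151.083333… × $0.42 = $63.46

$63.46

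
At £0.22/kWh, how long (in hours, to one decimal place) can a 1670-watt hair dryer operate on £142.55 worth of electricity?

388.0 h

Energy available = £142.55 ÷ £0.22/kWh = 647.9545 kWh
Hours = 647.9545 kWh ÷ 1.67 kW = 388.0 h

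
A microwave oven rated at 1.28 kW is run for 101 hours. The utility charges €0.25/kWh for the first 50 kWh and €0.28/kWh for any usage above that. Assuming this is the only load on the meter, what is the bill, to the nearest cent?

€34.70

Energy = 1.28 kW × 101 h = 129.28 kWh
Tier 1 (0–50 kWh): 50 × €0.25 = €12.5
Above 50 kWh: 79.28 × €0.28 = €22.1984
Bill = €34.70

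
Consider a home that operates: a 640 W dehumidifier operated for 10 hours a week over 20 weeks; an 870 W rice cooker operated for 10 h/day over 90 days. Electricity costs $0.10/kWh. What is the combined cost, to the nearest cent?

$91.10

dehumidifier: Runtime = 10 h/week × 20 weeks = 200 h
dehumidifier: 0.64 kW × 200 h = 128 kWh
rice cooker: Runtime = 10 h/day × 90 days = 900 h
rice cooker: 0.87 kW × 900 h = 783 kWh
Total energy = 911 kWh
Cost = 911 × $0.10 = $91.10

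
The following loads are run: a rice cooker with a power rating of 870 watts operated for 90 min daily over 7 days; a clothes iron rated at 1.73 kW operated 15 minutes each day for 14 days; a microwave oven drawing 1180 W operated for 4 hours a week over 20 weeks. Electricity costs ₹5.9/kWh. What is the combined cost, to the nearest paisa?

rice cooker: Runtime = 90 min × 7 = 630 min = 10.5 h
rice cooker: 0.87 kW × 10.5 h = 9.135 kWh
clothes iron: Runtime = 15 min × 14 = 210 min = 3.5 h
clothes iron: 1.73 kW × 3.5 h = 6.055 kWh
microwave oven: Runtime = 4 h/week × 20 weeks = 80 h
microwave oven: 1.18 kW × 80 h = 94.4 kWh
Total energy = 109.59 kWh
Cost = 109.59 × ₹5.9 = ₹646.58

₹646.58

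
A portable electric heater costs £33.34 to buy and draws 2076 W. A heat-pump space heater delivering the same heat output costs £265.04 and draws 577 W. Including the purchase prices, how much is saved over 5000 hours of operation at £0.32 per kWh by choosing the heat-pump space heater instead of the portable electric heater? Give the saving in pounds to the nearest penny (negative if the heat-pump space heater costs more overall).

£2166.70

portable electric heater: £33.34 + (2076/1000) kW × 5000 h × £0.32 = £33.34 + £3321.6 = £3354.94
heat-pump space heater: £265.04 + (577/1000) kW × 5000 h × £0.32 = £265.04 + £923.2 = £1188.24
Saving = £3354.94 − £1188.24 = £2166.7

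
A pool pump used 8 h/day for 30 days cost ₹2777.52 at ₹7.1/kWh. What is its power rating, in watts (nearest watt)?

1630 W

Energy = ₹2777.52 ÷ ₹7.1/kWh = 391.2 kWh
Runtime = 8 h/day × 30 days = 240 h
Power = 391.2 kWh ÷ 240 h = 1.63 kW = 1630 W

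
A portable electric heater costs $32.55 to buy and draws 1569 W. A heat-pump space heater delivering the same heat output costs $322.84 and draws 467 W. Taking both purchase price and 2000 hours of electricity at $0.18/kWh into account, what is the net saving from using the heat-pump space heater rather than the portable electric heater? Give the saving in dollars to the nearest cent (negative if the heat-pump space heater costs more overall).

$106.43

portable electric heater: $32.55 + (1569/1000) kW × 2000 h × $0.18 = $32.55 + $564.84 = $597.39
heat-pump space heater: $322.84 + (467/1000) kW × 2000 h × $0.18 = $322.84 + $168.12 = $490.96
Saving = $597.39 − $490.96 = $106.43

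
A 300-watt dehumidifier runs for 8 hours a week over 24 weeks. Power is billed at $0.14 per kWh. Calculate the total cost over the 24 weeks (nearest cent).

$8.06

Runtime = 8 h/week × 24 weeks = 192 h
Energy = 0.3 kW × 192 h = 57.6 kWh
Cost = 57.6 kWh × $0.14/kWh = $8.06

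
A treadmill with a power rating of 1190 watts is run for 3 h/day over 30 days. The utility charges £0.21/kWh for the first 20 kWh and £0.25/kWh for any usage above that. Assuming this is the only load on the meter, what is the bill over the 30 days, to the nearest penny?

£25.98

Runtime = 3 h/day × 30 days = 90 h
Energy = 1.19 kW × 90 h = 107.1 kWh
Tier 1 (0–20 kWh): 20 × £0.21 = £4.2
Above 20 kWh: 87.1 × £0.25 = £21.775
Bill = £25.98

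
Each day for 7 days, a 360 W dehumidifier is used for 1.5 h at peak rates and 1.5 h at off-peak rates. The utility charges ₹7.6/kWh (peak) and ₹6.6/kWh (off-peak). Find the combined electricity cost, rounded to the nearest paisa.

₹53.68

Peak energy = 0.36 kW × 1.5 h × 7 = 3.78 kWh
Off-peak energy = 0.36 kW × 1.5 h × 7 = 3.78 kWh
Cost = 3.78 × ₹7.6 + 3.78 × ₹6.6 = ₹28.728 + ₹24.948 = ₹53.68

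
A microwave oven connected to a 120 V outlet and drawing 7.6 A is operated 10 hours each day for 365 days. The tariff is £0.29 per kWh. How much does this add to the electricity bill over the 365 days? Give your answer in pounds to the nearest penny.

Power = 7.6 A × 120 V = 912 W = 0.912 kW
Runtime = 10 h/day × 365 days = 3650 h
Energy = 0.912 kW × 3650 h = 3328.8 kWh
Cost = 3328.8 kWh × £0.29/kWh = £965.35

£965.35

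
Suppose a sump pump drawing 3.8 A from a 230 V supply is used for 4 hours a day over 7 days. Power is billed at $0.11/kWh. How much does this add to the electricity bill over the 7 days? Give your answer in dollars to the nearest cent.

Power = 3.8 A × 230 V = 874 W = 0.874 kW
Runtime = 4 h/day × 7 days = 28 h
Energy = 0.874 kW × 28 h = 24.472 kWh
Cost = 24.472 kWh × $0.11/kWh = $2.69

$2.69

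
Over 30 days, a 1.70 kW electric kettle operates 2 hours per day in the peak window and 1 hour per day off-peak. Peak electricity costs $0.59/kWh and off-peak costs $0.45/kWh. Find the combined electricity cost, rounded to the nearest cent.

$83.13

Peak energy = 1.7 kW × 2 h × 30 = 102 kWh
Off-peak energy = 1.7 kW × 1 h × 30 = 51 kWh
Cost = 102 × $0.59 + 51 × $0.45 = $60.18 + $22.95 = $83.13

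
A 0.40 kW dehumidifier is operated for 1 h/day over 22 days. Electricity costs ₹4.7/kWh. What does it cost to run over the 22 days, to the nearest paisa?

₹41.36

Runtime = 1 h/day × 22 days = 22 h
Energy = 0.4 kW × 22 h = 8.8 kWh
Cost = 8.8 kWh × ₹4.7/kWh = ₹41.36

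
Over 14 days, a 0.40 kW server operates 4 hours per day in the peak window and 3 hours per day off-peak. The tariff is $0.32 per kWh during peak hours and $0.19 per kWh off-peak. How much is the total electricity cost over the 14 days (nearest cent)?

$10.36

Peak energy = 0.4 kW × 4 h × 14 = 22.4 kWh
Off-peak energy = 0.4 kW × 3 h × 14 = 16.8 kWh
Cost = 22.4 × $0.32 + 16.8 × $0.19 = $7.168 + $3.192 = $10.36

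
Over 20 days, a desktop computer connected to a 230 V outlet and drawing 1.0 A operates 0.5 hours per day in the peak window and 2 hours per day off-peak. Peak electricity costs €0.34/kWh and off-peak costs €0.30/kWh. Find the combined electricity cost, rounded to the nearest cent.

€3.54

Power = 1.0 A × 230 V = 230 W = 0.23 kW
Peak energy = 0.23 kW × 0.5 h × 20 = 2.3 kWh
Off-peak energy = 0.23 kW × 2 h × 20 = 9.2 kWh
Cost = 2.3 × €0.34 + 9.2 × €0.30 = €0.782 + €2.76 = €3.54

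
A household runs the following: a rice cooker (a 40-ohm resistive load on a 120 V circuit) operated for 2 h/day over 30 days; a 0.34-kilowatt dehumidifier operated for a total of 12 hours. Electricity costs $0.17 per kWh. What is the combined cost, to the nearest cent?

$4.37

rice cooker: Power = V²/R = 120²/40 = 360 W = 0.36 kW
rice cooker: Runtime = 2 h/day × 30 days = 60 h
rice cooker: 0.36 kW × 60 h = 21.6 kWh
dehumidifier: 0.34 kW × 12 h = 4.08 kWh
Total energy = 25.68 kWh
Cost = 25.68 × $0.17 = $4.37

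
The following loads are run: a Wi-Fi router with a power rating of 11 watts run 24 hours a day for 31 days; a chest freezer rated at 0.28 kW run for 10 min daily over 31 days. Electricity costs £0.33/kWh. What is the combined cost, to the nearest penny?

Wi-Fi router: Runtime = 24 h × 31 = 744 h
Wi-Fi router: 0.011 kW × 744 h = 8.184 kWh
chest freezer: Runtime = 10 min × 31 = 310 min = 5.166666… h
chest freezer: 0.28 kW × 5.166666… h = 1.446666… kWh
Total energy = 9.630666… kWh
Cost = 9.630666… × £0.33 = £3.18

£3.18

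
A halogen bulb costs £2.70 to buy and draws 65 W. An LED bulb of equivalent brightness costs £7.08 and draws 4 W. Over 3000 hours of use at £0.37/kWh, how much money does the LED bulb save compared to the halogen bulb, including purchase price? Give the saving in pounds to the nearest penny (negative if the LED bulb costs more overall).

£63.33

halogen bulb: £2.70 + (65/1000) kW × 3000 h × £0.37 = £2.70 + £72.15 = £74.85
LED bulb: £7.08 + (4/1000) kW × 3000 h × £0.37 = £7.08 + £4.44 = £11.52
Saving = £74.85 − £11.52 = £63.33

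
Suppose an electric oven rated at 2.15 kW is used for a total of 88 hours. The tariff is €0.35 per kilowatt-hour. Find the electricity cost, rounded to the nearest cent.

Energy = 2.15 kW × 88 h = 189.2 kWh
Cost = 189.2 kWh × €0.35/kWh = €66.22

€66.22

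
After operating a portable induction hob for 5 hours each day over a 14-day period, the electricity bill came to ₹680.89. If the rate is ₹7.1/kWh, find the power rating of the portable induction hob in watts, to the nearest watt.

Energy = ₹680.89 ÷ ₹7.1/kWh = 95.9 kWh
Runtime = 5 h/day × 14 days = 70 h
Power = 95.9 kWh ÷ 70 h = 1.37 kW = 1370 W

1370 W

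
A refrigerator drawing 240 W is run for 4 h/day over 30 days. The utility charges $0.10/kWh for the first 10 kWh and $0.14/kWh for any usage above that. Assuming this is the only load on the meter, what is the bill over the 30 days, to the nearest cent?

Runtime = 4 h/day × 30 days = 120 h
Energy = 0.24 kW × 120 h = 28.8 kWh
Tier 1 (0–10 kWh): 10 × $0.10 = $1
Above 10 kWh: 18.8 × $0.14 = $2.632
Bill = $3.63

$3.63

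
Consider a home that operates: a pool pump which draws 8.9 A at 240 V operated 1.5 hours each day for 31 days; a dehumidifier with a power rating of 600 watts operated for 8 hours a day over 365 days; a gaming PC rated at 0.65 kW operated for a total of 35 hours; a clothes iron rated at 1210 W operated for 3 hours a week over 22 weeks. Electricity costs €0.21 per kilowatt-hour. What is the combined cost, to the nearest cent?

pool pump: Power = 8.9 A × 240 V = 2136 W = 2.136 kW
pool pump: Runtime = 1.5 h/day × 31 days = 46.5 h
pool pump: 2.136 kW × 46.5 h = 99.324 kWh
dehumidifier: Runtime = 8 h/day × 365 days = 2920 h
dehumidifier: 0.6 kW × 2920 h = 1752 kWh
gaming PC: 0.65 kW × 35 h = 22.75 kWh
clothes iron: Runtime = 3 h/week × 22 weeks = 66 h
clothes iron: 1.21 kW × 66 h = 79.86 kWh
Total energy = 1953.934 kWh
Cost = 1953.934 × €0.21 = €410.33

€410.33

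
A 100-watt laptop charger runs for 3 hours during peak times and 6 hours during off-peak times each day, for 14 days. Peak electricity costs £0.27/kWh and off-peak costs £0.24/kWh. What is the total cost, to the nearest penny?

£3.15

Peak energy = 0.1 kW × 3 h × 14 = 4.2 kWh
Off-peak energy = 0.1 kW × 6 h × 14 = 8.4 kWh
Cost = 4.2 × £0.27 + 8.4 × £0.24 = £1.134 + £2.016 = £3.15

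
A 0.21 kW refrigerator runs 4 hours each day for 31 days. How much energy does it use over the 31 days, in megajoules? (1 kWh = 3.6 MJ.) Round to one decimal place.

93.7 MJ

Runtime = 4 h/day × 31 days = 124 h
Energy = 0.21 kW × 124 h = 26.04 kWh
= 26.04 × 3.6 MJ = 93.7 MJ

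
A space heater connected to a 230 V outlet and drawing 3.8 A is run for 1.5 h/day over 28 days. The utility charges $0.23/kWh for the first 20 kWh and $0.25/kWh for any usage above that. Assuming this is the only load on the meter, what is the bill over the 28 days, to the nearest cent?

$8.78

Power = 3.8 A × 230 V = 874 W = 0.874 kW
Runtime = 1.5 h/day × 28 days = 42 h
Energy = 0.874 kW × 42 h = 36.708 kWh
Tier 1 (0–20 kWh): 20 × $0.23 = $4.6
Above 20 kWh: 16.708 × $0.25 = $4.177
Bill = $8.78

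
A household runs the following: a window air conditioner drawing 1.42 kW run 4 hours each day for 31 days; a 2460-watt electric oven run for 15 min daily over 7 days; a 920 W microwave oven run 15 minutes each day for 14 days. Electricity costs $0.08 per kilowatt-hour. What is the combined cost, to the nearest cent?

window air conditioner: Runtime = 4 h/day × 31 days = 124 h
window air conditioner: 1.42 kW × 124 h = 176.08 kWh
electric oven: Runtime = 15 min × 7 = 105 min = 1.75 h
electric oven: 2.46 kW × 1.75 h = 4.305 kWh
microwave oven: Runtime = 15 min × 14 = 210 min = 3.5 h
microwave oven: 0.92 kW × 3.5 h = 3.22 kWh
Total energy = 183.605 kWh
Cost = 183.605 × $0.08 = $14.69

$14.69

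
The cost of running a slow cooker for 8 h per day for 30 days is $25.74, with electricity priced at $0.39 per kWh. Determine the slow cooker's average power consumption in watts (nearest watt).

275 W

Energy = $25.74 ÷ $0.39/kWh = 66 kWh
Runtime = 8 h/day × 30 days = 240 h
Power = 66 kWh ÷ 240 h = 0.275 kW = 275 W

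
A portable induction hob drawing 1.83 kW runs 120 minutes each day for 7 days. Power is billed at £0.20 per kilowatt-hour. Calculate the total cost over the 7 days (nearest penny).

£5.12

Runtime = 120 min × 7 = 840 min = 14 h
Energy = 1.83 kW × 14 h = 25.62 kWh
Cost = 25.62 kWh × £0.20/kWh = £5.12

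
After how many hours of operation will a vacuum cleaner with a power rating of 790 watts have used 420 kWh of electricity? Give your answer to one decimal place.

Hours = 420 kWh ÷ 0.79 kW = 531.6 h

531.6 h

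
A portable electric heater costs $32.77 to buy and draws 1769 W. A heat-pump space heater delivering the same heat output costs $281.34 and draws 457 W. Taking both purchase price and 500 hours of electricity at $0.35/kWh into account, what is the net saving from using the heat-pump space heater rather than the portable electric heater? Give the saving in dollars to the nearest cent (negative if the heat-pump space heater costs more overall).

portable electric heater: $32.77 + (1769/1000) kW × 500 h × $0.35 = $32.77 + $309.575 = $342.345
heat-pump space heater: $281.34 + (457/1000) kW × 500 h × $0.35 = $281.34 + $79.975 = $361.315
Saving = $342.345 − $361.315 = −$18.97

-$18.97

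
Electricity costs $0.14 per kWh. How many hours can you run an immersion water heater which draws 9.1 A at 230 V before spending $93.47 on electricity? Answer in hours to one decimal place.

Power = 9.1 A × 230 V = 2093 W = 2.093 kW
Energy available = $93.47 ÷ $0.14/kWh = 667.6429 kWh
Hours = 667.6429 kWh ÷ 2.093 kW = 319.0 h

319.0 h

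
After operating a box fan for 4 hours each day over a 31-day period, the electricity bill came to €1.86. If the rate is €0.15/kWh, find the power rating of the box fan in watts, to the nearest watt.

100 W

Energy = €1.86 ÷ €0.15/kWh = 12.4 kWh
Runtime = 4 h/day × 31 days = 124 h
Power = 12.4 kWh ÷ 124 h = 0.1 kW = 100 W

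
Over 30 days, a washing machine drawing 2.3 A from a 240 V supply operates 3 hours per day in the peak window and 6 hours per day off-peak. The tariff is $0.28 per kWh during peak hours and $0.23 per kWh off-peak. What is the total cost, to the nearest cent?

$36.76

Power = 2.3 A × 240 V = 552 W = 0.552 kW
Peak energy = 0.552 kW × 3 h × 30 = 49.68 kWh
Off-peak energy = 0.552 kW × 6 h × 30 = 99.36 kWh
Cost = 49.68 × $0.28 + 99.36 × $0.23 = $13.9104 + $22.8528 = $36.76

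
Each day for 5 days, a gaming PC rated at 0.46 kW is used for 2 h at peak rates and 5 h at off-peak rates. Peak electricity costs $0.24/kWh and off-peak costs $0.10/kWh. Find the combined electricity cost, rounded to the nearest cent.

Peak energy = 0.46 kW × 2 h × 5 = 4.6 kWh
Off-peak energy = 0.46 kW × 5 h × 5 = 11.5 kWh
Cost = 4.6 × $0.24 + 11.5 × $0.10 = $1.104 + $1.15 = $2.25

$2.25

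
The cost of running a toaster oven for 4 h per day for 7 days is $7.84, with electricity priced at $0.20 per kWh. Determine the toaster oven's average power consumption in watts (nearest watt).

Energy = $7.84 ÷ $0.20/kWh = 39.2 kWh
Runtime = 4 h/day × 7 days = 28 h
Power = 39.2 kWh ÷ 28 h = 1.4 kW = 1400 W

1400 W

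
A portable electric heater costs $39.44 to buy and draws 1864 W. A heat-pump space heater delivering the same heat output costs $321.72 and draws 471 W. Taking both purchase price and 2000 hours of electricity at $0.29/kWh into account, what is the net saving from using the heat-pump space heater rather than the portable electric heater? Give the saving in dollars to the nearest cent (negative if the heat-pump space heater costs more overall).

portable electric heater: $39.44 + (1864/1000) kW × 2000 h × $0.29 = $39.44 + $1081.12 = $1120.56
heat-pump space heater: $321.72 + (471/1000) kW × 2000 h × $0.29 = $321.72 + $273.18 = $594.9
Saving = $1120.56 − $594.9 = $525.66

$525.66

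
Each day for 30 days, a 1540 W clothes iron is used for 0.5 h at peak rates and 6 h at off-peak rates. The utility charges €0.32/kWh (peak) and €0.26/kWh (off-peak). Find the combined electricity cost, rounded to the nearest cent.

Peak energy = 1.54 kW × 0.5 h × 30 = 23.1 kWh
Off-peak energy = 1.54 kW × 6 h × 30 = 277.2 kWh
Cost = 23.1 × €0.32 + 277.2 × €0.26 = €7.392 + €72.072 = €79.46

€79.46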